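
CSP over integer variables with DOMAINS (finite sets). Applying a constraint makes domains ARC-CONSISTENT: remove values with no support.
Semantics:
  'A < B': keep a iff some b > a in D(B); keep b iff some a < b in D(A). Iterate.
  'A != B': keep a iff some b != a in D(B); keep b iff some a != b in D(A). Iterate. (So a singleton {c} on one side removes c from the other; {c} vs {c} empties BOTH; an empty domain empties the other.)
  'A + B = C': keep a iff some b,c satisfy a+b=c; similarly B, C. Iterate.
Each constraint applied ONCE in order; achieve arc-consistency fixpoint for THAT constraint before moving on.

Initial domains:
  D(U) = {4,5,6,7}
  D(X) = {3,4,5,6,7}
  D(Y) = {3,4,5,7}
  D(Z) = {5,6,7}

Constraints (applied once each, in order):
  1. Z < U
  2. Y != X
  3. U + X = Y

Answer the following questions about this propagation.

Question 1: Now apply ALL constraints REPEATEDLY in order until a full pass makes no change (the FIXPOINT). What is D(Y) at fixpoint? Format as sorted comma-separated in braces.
pass 0 (initial): D(Y)={3,4,5,7}
pass 1: U {4,5,6,7}->{}; X {3,4,5,6,7}->{}; Y {3,4,5,7}->{}; Z {5,6,7}->{5,6}
pass 2: Z {5,6}->{}
pass 3: no change
Fixpoint after 3 passes: D(Y) = {}

Answer: {}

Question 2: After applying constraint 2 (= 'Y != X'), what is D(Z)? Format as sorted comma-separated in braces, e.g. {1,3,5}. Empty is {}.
Answer: {5,6}

Derivation:
Constraint 1 (Z < U) on D(Z)={5,6,7} D(U)={4,5,6,7}: Z {5,6,7}->{5,6}; U {4,5,6,7}->{6,7}
Constraint 2 (Y != X) on D(Y)={3,4,5,7} D(X)={3,4,5,6,7}: no change
So after constraint 2: D(Z) = {5,6}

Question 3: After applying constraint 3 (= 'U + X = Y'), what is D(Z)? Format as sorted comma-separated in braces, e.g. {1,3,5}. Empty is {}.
Answer: {5,6}

Derivation:
Constraint 1 (Z < U) on D(Z)={5,6,7} D(U)={4,5,6,7}: Z {5,6,7}->{5,6}; U {4,5,6,7}->{6,7}
Constraint 2 (Y != X) on D(Y)={3,4,5,7} D(X)={3,4,5,6,7}: no change
Constraint 3 (U + X = Y) on D(U)={6,7} D(X)={3,4,5,6,7} D(Y)={3,4,5,7}: U {6,7}->{}; X {3,4,5,6,7}->{}; Y {3,4,5,7}->{}
So after constraint 3: D(Z) = {5,6}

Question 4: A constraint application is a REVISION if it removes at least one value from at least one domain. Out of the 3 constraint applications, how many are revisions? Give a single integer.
Answer: 2

Derivation:
Constraint 1 (Z < U) on D(Z)={5,6,7} D(U)={4,5,6,7}: Z {5,6,7}->{5,6}; U {4,5,6,7}->{6,7} => REVISION
Constraint 2 (Y != X) on D(Y)={3,4,5,7} D(X)={3,4,5,6,7}: no change => not a revision
Constraint 3 (U + X = Y) on D(U)={6,7} D(X)={3,4,5,6,7} D(Y)={3,4,5,7}: U {6,7}->{}; X {3,4,5,6,7}->{}; Y {3,4,5,7}->{} => REVISION
Total revisions = 2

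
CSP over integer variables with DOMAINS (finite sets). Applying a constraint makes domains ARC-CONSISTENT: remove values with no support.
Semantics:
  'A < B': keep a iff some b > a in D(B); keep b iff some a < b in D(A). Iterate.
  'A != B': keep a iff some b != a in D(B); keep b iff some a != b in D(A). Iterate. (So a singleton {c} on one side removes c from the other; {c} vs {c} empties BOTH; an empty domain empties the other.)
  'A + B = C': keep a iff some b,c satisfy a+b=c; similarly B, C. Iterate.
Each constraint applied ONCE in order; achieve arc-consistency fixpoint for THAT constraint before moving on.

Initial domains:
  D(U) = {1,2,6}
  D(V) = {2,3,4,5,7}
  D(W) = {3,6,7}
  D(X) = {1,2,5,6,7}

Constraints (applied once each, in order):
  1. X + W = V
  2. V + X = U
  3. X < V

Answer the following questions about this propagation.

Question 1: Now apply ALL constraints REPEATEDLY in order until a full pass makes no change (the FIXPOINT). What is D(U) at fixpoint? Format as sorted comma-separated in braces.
Answer: {6}

Derivation:
pass 0 (initial): D(U)={1,2,6}
pass 1: U {1,2,6}->{6}; V {2,3,4,5,7}->{4,5}; W {3,6,7}->{3,6}; X {1,2,5,6,7}->{1,2}
pass 2: W {3,6}->{3}
pass 3: no change
Fixpoint after 3 passes: D(U) = {6}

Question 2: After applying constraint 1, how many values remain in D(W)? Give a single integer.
Answer: 2

Derivation:
Constraint 1 (X + W = V) on D(X)={1,2,5,6,7} D(W)={3,6,7} D(V)={2,3,4,5,7}: X {1,2,5,6,7}->{1,2}; W {3,6,7}->{3,6}; V {2,3,4,5,7}->{4,5,7}
So after constraint 1: D(W)={3,6}, size = 2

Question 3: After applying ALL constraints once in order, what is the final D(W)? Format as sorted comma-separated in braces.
Answer: {3,6}

Derivation:
Constraint 1 (X + W = V) on D(X)={1,2,5,6,7} D(W)={3,6,7} D(V)={2,3,4,5,7}: X {1,2,5,6,7}->{1,2}; W {3,6,7}->{3,6}; V {2,3,4,5,7}->{4,5,7}
Constraint 2 (V + X = U) on D(V)={4,5,7} D(X)={1,2} D(U)={1,2,6}: V {4,5,7}->{4,5}; U {1,2,6}->{6}
Constraint 3 (X < V) on D(X)={1,2} D(V)={4,5}: no change
So after all 3 constraints: D(W) = {3,6}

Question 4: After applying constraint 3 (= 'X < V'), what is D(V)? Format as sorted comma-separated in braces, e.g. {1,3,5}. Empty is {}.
Answer: {4,5}

Derivation:
Constraint 1 (X + W = V) on D(X)={1,2,5,6,7} D(W)={3,6,7} D(V)={2,3,4,5,7}: X {1,2,5,6,7}->{1,2}; W {3,6,7}->{3,6}; V {2,3,4,5,7}->{4,5,7}
Constraint 2 (V + X = U) on D(V)={4,5,7} D(X)={1,2} D(U)={1,2,6}: V {4,5,7}->{4,5}; U {1,2,6}->{6}
Constraint 3 (X < V) on D(X)={1,2} D(V)={4,5}: no change
So after constraint 3: D(V) = {4,5}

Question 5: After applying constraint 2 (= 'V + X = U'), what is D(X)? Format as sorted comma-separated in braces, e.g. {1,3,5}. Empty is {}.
Answer: {1,2}

Derivation:
Constraint 1 (X + W = V) on D(X)={1,2,5,6,7} D(W)={3,6,7} D(V)={2,3,4,5,7}: X {1,2,5,6,7}->{1,2}; W {3,6,7}->{3,6}; V {2,3,4,5,7}->{4,5,7}
Constraint 2 (V + X = U) on D(V)={4,5,7} D(X)={1,2} D(U)={1,2,6}: V {4,5,7}->{4,5}; U {1,2,6}->{6}
So after constraint 2: D(X) = {1,2}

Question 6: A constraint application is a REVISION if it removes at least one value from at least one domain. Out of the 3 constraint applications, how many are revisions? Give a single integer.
Answer: 2

Derivation:
Constraint 1 (X + W = V) on D(X)={1,2,5,6,7} D(W)={3,6,7} D(V)={2,3,4,5,7}: X {1,2,5,6,7}->{1,2}; W {3,6,7}->{3,6}; V {2,3,4,5,7}->{4,5,7} => REVISION
Constraint 2 (V + X = U) on D(V)={4,5,7} D(X)={1,2} D(U)={1,2,6}: V {4,5,7}->{4,5}; U {1,2,6}->{6} => REVISION
Constraint 3 (X < V) on D(X)={1,2} D(V)={4,5}: no change => not a revision
Total revisions = 2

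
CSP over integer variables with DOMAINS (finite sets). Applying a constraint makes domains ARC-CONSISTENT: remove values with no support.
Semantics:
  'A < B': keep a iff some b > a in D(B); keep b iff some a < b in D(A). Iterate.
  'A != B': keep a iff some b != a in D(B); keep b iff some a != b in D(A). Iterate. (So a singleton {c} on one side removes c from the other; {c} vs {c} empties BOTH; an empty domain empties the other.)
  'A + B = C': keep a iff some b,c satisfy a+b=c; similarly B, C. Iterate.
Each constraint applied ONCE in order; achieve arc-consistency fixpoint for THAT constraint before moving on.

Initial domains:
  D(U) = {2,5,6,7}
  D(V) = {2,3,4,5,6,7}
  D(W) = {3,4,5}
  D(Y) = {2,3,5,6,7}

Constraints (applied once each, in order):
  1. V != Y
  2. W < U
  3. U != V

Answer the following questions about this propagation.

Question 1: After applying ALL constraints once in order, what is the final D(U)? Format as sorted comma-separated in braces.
Answer: {5,6,7}

Derivation:
Constraint 1 (V != Y) on D(V)={2,3,4,5,6,7} D(Y)={2,3,5,6,7}: no change
Constraint 2 (W < U) on D(W)={3,4,5} D(U)={2,5,6,7}: U {2,5,6,7}->{5,6,7}
Constraint 3 (U != V) on D(U)={5,6,7} D(V)={2,3,4,5,6,7}: no change
So after all 3 constraints: D(U) = {5,6,7}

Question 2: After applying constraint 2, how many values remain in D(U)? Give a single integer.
Constraint 1 (V != Y) on D(V)={2,3,4,5,6,7} D(Y)={2,3,5,6,7}: no change
Constraint 2 (W < U) on D(W)={3,4,5} D(U)={2,5,6,7}: U {2,5,6,7}->{5,6,7}
So after constraint 2: D(U)={5,6,7}, size = 3

Answer: 3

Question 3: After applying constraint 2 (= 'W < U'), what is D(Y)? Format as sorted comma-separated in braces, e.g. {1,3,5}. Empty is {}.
Answer: {2,3,5,6,7}

Derivation:
Constraint 1 (V != Y) on D(V)={2,3,4,5,6,7} D(Y)={2,3,5,6,7}: no change
Constraint 2 (W < U) on D(W)={3,4,5} D(U)={2,5,6,7}: U {2,5,6,7}->{5,6,7}
So after constraint 2: D(Y) = {2,3,5,6,7}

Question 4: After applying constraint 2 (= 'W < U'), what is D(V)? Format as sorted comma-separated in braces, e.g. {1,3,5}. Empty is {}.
Answer: {2,3,4,5,6,7}

Derivation:
Constraint 1 (V != Y) on D(V)={2,3,4,5,6,7} D(Y)={2,3,5,6,7}: no change
Constraint 2 (W < U) on D(W)={3,4,5} D(U)={2,5,6,7}: U {2,5,6,7}->{5,6,7}
So after constraint 2: D(V) = {2,3,4,5,6,7}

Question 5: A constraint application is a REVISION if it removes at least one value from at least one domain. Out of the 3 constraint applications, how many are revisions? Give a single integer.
Constraint 1 (V != Y) on D(V)={2,3,4,5,6,7} D(Y)={2,3,5,6,7}: no change => not a revision
Constraint 2 (W < U) on D(W)={3,4,5} D(U)={2,5,6,7}: U {2,5,6,7}->{5,6,7} => REVISION
Constraint 3 (U != V) on D(U)={5,6,7} D(V)={2,3,4,5,6,7}: no change => not a revision
Total revisions = 1

Answer: 1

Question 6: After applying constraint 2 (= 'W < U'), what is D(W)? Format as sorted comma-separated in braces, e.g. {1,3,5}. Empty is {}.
Constraint 1 (V != Y) on D(V)={2,3,4,5,6,7} D(Y)={2,3,5,6,7}: no change
Constraint 2 (W < U) on D(W)={3,4,5} D(U)={2,5,6,7}: U {2,5,6,7}->{5,6,7}
So after constraint 2: D(W) = {3,4,5}

Answer: {3,4,5}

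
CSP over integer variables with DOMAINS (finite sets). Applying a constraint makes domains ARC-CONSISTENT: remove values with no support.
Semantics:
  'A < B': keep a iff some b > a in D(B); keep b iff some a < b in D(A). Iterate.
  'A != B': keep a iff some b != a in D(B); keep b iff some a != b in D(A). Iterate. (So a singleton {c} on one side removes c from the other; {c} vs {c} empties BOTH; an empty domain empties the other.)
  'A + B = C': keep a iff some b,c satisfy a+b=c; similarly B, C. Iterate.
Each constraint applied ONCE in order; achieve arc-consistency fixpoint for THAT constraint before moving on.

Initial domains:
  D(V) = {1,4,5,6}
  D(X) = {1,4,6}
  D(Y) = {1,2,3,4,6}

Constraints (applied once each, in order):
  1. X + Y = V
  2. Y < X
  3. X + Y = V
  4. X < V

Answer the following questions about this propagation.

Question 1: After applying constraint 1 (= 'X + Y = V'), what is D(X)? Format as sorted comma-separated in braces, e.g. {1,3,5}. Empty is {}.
Answer: {1,4}

Derivation:
Constraint 1 (X + Y = V) on D(X)={1,4,6} D(Y)={1,2,3,4,6} D(V)={1,4,5,6}: X {1,4,6}->{1,4}; Y {1,2,3,4,6}->{1,2,3,4}; V {1,4,5,6}->{4,5,6}
So after constraint 1: D(X) = {1,4}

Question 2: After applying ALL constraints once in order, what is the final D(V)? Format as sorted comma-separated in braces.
Constraint 1 (X + Y = V) on D(X)={1,4,6} D(Y)={1,2,3,4,6} D(V)={1,4,5,6}: X {1,4,6}->{1,4}; Y {1,2,3,4,6}->{1,2,3,4}; V {1,4,5,6}->{4,5,6}
Constraint 2 (Y < X) on D(Y)={1,2,3,4} D(X)={1,4}: Y {1,2,3,4}->{1,2,3}; X {1,4}->{4}
Constraint 3 (X + Y = V) on D(X)={4} D(Y)={1,2,3} D(V)={4,5,6}: Y {1,2,3}->{1,2}; V {4,5,6}->{5,6}
Constraint 4 (X < V) on D(X)={4} D(V)={5,6}: no change
So after all 4 constraints: D(V) = {5,6}

Answer: {5,6}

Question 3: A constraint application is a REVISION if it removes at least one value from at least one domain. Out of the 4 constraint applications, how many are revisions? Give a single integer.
Constraint 1 (X + Y = V) on D(X)={1,4,6} D(Y)={1,2,3,4,6} D(V)={1,4,5,6}: X {1,4,6}->{1,4}; Y {1,2,3,4,6}->{1,2,3,4}; V {1,4,5,6}->{4,5,6} => REVISION
Constraint 2 (Y < X) on D(Y)={1,2,3,4} D(X)={1,4}: Y {1,2,3,4}->{1,2,3}; X {1,4}->{4} => REVISION
Constraint 3 (X + Y = V) on D(X)={4} D(Y)={1,2,3} D(V)={4,5,6}: Y {1,2,3}->{1,2}; V {4,5,6}->{5,6} => REVISION
Constraint 4 (X < V) on D(X)={4} D(V)={5,6}: no change => not a revision
Total revisions = 3

Answer: 3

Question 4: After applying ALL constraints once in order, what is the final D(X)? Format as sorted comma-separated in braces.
Constraint 1 (X + Y = V) on D(X)={1,4,6} D(Y)={1,2,3,4,6} D(V)={1,4,5,6}: X {1,4,6}->{1,4}; Y {1,2,3,4,6}->{1,2,3,4}; V {1,4,5,6}->{4,5,6}
Constraint 2 (Y < X) on D(Y)={1,2,3,4} D(X)={1,4}: Y {1,2,3,4}->{1,2,3}; X {1,4}->{4}
Constraint 3 (X + Y = V) on D(X)={4} D(Y)={1,2,3} D(V)={4,5,6}: Y {1,2,3}->{1,2}; V {4,5,6}->{5,6}
Constraint 4 (X < V) on D(X)={4} D(V)={5,6}: no change
So after all 4 constraints: D(X) = {4}

Answer: {4}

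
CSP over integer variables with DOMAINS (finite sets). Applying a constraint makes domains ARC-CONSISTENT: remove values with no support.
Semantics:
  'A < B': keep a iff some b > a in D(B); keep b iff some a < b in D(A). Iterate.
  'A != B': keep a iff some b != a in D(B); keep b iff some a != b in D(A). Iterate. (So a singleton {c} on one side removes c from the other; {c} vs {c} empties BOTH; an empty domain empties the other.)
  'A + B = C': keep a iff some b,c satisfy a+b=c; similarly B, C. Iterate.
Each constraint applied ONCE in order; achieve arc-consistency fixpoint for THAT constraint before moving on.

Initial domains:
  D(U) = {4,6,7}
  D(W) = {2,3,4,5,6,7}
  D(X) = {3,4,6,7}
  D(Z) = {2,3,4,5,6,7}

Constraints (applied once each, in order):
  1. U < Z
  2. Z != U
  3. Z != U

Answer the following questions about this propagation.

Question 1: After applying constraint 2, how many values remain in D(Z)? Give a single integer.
Constraint 1 (U < Z) on D(U)={4,6,7} D(Z)={2,3,4,5,6,7}: U {4,6,7}->{4,6}; Z {2,3,4,5,6,7}->{5,6,7}
Constraint 2 (Z != U) on D(Z)={5,6,7} D(U)={4,6}: no change
So after constraint 2: D(Z)={5,6,7}, size = 3

Answer: 3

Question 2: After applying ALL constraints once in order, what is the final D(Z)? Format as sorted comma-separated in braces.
Answer: {5,6,7}

Derivation:
Constraint 1 (U < Z) on D(U)={4,6,7} D(Z)={2,3,4,5,6,7}: U {4,6,7}->{4,6}; Z {2,3,4,5,6,7}->{5,6,7}
Constraint 2 (Z != U) on D(Z)={5,6,7} D(U)={4,6}: no change
Constraint 3 (Z != U) on D(Z)={5,6,7} D(U)={4,6}: no change
So after all 3 constraints: D(Z) = {5,6,7}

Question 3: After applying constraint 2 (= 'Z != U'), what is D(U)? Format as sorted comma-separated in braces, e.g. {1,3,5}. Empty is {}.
Constraint 1 (U < Z) on D(U)={4,6,7} D(Z)={2,3,4,5,6,7}: U {4,6,7}->{4,6}; Z {2,3,4,5,6,7}->{5,6,7}
Constraint 2 (Z != U) on D(Z)={5,6,7} D(U)={4,6}: no change
So after constraint 2: D(U) = {4,6}

Answer: {4,6}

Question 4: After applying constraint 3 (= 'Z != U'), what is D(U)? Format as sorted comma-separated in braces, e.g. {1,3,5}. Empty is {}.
Constraint 1 (U < Z) on D(U)={4,6,7} D(Z)={2,3,4,5,6,7}: U {4,6,7}->{4,6}; Z {2,3,4,5,6,7}->{5,6,7}
Constraint 2 (Z != U) on D(Z)={5,6,7} D(U)={4,6}: no change
Constraint 3 (Z != U) on D(Z)={5,6,7} D(U)={4,6}: no change
So after constraint 3: D(U) = {4,6}

Answer: {4,6}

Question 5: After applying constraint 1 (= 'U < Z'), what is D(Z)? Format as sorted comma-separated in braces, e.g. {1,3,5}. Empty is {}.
Constraint 1 (U < Z) on D(U)={4,6,7} D(Z)={2,3,4,5,6,7}: U {4,6,7}->{4,6}; Z {2,3,4,5,6,7}->{5,6,7}
So after constraint 1: D(Z) = {5,6,7}

Answer: {5,6,7}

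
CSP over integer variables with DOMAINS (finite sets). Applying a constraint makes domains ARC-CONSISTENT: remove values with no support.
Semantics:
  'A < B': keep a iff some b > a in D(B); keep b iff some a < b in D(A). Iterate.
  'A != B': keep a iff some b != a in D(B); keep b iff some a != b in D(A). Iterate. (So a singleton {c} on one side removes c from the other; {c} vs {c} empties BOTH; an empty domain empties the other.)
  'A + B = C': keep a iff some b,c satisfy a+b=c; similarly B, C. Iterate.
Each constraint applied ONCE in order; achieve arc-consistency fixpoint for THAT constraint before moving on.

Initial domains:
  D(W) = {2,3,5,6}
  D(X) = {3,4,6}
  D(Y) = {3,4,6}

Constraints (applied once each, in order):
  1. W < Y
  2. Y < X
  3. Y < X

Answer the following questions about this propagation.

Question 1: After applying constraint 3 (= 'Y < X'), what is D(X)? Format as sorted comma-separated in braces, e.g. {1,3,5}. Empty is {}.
Answer: {4,6}

Derivation:
Constraint 1 (W < Y) on D(W)={2,3,5,6} D(Y)={3,4,6}: W {2,3,5,6}->{2,3,5}
Constraint 2 (Y < X) on D(Y)={3,4,6} D(X)={3,4,6}: Y {3,4,6}->{3,4}; X {3,4,6}->{4,6}
Constraint 3 (Y < X) on D(Y)={3,4} D(X)={4,6}: no change
So after constraint 3: D(X) = {4,6}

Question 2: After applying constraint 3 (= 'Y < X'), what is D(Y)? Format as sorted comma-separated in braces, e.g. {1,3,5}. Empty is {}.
Constraint 1 (W < Y) on D(W)={2,3,5,6} D(Y)={3,4,6}: W {2,3,5,6}->{2,3,5}
Constraint 2 (Y < X) on D(Y)={3,4,6} D(X)={3,4,6}: Y {3,4,6}->{3,4}; X {3,4,6}->{4,6}
Constraint 3 (Y < X) on D(Y)={3,4} D(X)={4,6}: no change
So after constraint 3: D(Y) = {3,4}

Answer: {3,4}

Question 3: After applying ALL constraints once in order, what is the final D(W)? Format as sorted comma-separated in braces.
Constraint 1 (W < Y) on D(W)={2,3,5,6} D(Y)={3,4,6}: W {2,3,5,6}->{2,3,5}
Constraint 2 (Y < X) on D(Y)={3,4,6} D(X)={3,4,6}: Y {3,4,6}->{3,4}; X {3,4,6}->{4,6}
Constraint 3 (Y < X) on D(Y)={3,4} D(X)={4,6}: no change
So after all 3 constraints: D(W) = {2,3,5}

Answer: {2,3,5}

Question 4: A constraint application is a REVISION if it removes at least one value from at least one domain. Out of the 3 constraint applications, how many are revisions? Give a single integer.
Answer: 2

Derivation:
Constraint 1 (W < Y) on D(W)={2,3,5,6} D(Y)={3,4,6}: W {2,3,5,6}->{2,3,5} => REVISION
Constraint 2 (Y < X) on D(Y)={3,4,6} D(X)={3,4,6}: Y {3,4,6}->{3,4}; X {3,4,6}->{4,6} => REVISION
Constraint 3 (Y < X) on D(Y)={3,4} D(X)={4,6}: no change => not a revision
Total revisions = 2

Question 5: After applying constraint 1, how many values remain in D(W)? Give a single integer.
Answer: 3

Derivation:
Constraint 1 (W < Y) on D(W)={2,3,5,6} D(Y)={3,4,6}: W {2,3,5,6}->{2,3,5}
So after constraint 1: D(W)={2,3,5}, size = 3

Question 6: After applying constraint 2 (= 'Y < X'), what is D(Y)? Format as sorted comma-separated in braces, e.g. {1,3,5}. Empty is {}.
Answer: {3,4}

Derivation:
Constraint 1 (W < Y) on D(W)={2,3,5,6} D(Y)={3,4,6}: W {2,3,5,6}->{2,3,5}
Constraint 2 (Y < X) on D(Y)={3,4,6} D(X)={3,4,6}: Y {3,4,6}->{3,4}; X {3,4,6}->{4,6}
So after constraint 2: D(Y) = {3,4}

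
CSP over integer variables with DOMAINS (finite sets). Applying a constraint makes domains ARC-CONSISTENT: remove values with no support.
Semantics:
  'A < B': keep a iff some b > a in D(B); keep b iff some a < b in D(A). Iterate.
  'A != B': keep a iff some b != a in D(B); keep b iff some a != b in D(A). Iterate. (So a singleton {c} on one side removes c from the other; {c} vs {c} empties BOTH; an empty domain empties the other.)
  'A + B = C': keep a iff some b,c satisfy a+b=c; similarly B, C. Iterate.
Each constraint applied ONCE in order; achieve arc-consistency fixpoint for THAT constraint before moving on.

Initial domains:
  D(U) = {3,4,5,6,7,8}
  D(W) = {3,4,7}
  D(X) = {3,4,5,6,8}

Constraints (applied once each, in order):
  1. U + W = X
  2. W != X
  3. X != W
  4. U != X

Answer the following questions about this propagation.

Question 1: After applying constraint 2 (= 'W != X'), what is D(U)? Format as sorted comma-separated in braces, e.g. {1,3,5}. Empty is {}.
Answer: {3,4,5}

Derivation:
Constraint 1 (U + W = X) on D(U)={3,4,5,6,7,8} D(W)={3,4,7} D(X)={3,4,5,6,8}: U {3,4,5,6,7,8}->{3,4,5}; W {3,4,7}->{3,4}; X {3,4,5,6,8}->{6,8}
Constraint 2 (W != X) on D(W)={3,4} D(X)={6,8}: no change
So after constraint 2: D(U) = {3,4,5}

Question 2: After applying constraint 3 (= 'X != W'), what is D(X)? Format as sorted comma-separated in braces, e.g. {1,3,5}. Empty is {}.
Constraint 1 (U + W = X) on D(U)={3,4,5,6,7,8} D(W)={3,4,7} D(X)={3,4,5,6,8}: U {3,4,5,6,7,8}->{3,4,5}; W {3,4,7}->{3,4}; X {3,4,5,6,8}->{6,8}
Constraint 2 (W != X) on D(W)={3,4} D(X)={6,8}: no change
Constraint 3 (X != W) on D(X)={6,8} D(W)={3,4}: no change
So after constraint 3: D(X) = {6,8}

Answer: {6,8}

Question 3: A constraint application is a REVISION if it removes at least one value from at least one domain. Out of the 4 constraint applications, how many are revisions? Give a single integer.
Answer: 1

Derivation:
Constraint 1 (U + W = X) on D(U)={3,4,5,6,7,8} D(W)={3,4,7} D(X)={3,4,5,6,8}: U {3,4,5,6,7,8}->{3,4,5}; W {3,4,7}->{3,4}; X {3,4,5,6,8}->{6,8} => REVISION
Constraint 2 (W != X) on D(W)={3,4} D(X)={6,8}: no change => not a revision
Constraint 3 (X != W) on D(X)={6,8} D(W)={3,4}: no change => not a revision
Constraint 4 (U != X) on D(U)={3,4,5} D(X)={6,8}: no change => not a revision
Total revisions = 1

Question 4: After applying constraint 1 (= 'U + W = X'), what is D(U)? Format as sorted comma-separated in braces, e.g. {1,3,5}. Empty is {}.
Constraint 1 (U + W = X) on D(U)={3,4,5,6,7,8} D(W)={3,4,7} D(X)={3,4,5,6,8}: U {3,4,5,6,7,8}->{3,4,5}; W {3,4,7}->{3,4}; X {3,4,5,6,8}->{6,8}
So after constraint 1: D(U) = {3,4,5}

Answer: {3,4,5}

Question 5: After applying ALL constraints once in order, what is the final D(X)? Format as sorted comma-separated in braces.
Answer: {6,8}

Derivation:
Constraint 1 (U + W = X) on D(U)={3,4,5,6,7,8} D(W)={3,4,7} D(X)={3,4,5,6,8}: U {3,4,5,6,7,8}->{3,4,5}; W {3,4,7}->{3,4}; X {3,4,5,6,8}->{6,8}
Constraint 2 (W != X) on D(W)={3,4} D(X)={6,8}: no change
Constraint 3 (X != W) on D(X)={6,8} D(W)={3,4}: no change
Constraint 4 (U != X) on D(U)={3,4,5} D(X)={6,8}: no change
So after all 4 constraints: D(X) = {6,8}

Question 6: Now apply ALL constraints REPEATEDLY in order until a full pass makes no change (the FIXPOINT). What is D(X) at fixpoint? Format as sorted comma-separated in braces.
pass 0 (initial): D(X)={3,4,5,6,8}
pass 1: U {3,4,5,6,7,8}->{3,4,5}; W {3,4,7}->{3,4}; X {3,4,5,6,8}->{6,8}
pass 2: no change
Fixpoint after 2 passes: D(X) = {6,8}

Answer: {6,8}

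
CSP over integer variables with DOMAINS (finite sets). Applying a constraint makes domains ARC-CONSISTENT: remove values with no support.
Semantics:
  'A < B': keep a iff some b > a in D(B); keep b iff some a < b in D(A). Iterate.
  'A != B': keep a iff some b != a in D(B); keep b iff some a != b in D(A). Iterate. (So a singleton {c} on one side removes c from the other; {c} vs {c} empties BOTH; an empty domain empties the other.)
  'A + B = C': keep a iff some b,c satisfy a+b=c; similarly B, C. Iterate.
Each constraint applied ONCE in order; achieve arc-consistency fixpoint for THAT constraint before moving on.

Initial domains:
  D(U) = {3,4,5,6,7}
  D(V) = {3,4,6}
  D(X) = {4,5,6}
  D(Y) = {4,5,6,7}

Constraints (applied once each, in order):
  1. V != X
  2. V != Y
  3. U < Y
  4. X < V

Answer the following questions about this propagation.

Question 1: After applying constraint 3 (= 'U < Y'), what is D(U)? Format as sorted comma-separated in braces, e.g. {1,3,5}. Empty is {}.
Answer: {3,4,5,6}

Derivation:
Constraint 1 (V != X) on D(V)={3,4,6} D(X)={4,5,6}: no change
Constraint 2 (V != Y) on D(V)={3,4,6} D(Y)={4,5,6,7}: no change
Constraint 3 (U < Y) on D(U)={3,4,5,6,7} D(Y)={4,5,6,7}: U {3,4,5,6,7}->{3,4,5,6}
So after constraint 3: D(U) = {3,4,5,6}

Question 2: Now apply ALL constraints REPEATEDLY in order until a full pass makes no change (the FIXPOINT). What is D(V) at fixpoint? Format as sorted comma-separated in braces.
Answer: {6}

Derivation:
pass 0 (initial): D(V)={3,4,6}
pass 1: U {3,4,5,6,7}->{3,4,5,6}; V {3,4,6}->{6}; X {4,5,6}->{4,5}
pass 2: Y {4,5,6,7}->{4,5,7}
pass 3: no change
Fixpoint after 3 passes: D(V) = {6}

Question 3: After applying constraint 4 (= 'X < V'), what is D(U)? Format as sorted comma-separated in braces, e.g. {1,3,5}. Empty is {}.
Answer: {3,4,5,6}

Derivation:
Constraint 1 (V != X) on D(V)={3,4,6} D(X)={4,5,6}: no change
Constraint 2 (V != Y) on D(V)={3,4,6} D(Y)={4,5,6,7}: no change
Constraint 3 (U < Y) on D(U)={3,4,5,6,7} D(Y)={4,5,6,7}: U {3,4,5,6,7}->{3,4,5,6}
Constraint 4 (X < V) on D(X)={4,5,6} D(V)={3,4,6}: X {4,5,6}->{4,5}; V {3,4,6}->{6}
So after constraint 4: D(U) = {3,4,5,6}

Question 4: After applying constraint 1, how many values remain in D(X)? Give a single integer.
Constraint 1 (V != X) on D(V)={3,4,6} D(X)={4,5,6}: no change
So after constraint 1: D(X)={4,5,6}, size = 3

Answer: 3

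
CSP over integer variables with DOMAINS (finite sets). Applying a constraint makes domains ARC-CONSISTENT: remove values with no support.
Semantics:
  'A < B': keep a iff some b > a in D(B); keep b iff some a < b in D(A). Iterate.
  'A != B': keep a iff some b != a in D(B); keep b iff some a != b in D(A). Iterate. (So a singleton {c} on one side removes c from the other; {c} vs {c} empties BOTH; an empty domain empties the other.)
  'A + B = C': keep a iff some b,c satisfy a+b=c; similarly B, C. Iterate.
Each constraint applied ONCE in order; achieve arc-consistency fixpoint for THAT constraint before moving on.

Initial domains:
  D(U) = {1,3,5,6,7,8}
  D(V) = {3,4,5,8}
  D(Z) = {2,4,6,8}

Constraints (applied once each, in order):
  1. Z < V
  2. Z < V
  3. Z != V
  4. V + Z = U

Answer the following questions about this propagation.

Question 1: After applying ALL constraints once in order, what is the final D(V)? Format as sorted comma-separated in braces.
Answer: {3,4,5}

Derivation:
Constraint 1 (Z < V) on D(Z)={2,4,6,8} D(V)={3,4,5,8}: Z {2,4,6,8}->{2,4,6}
Constraint 2 (Z < V) on D(Z)={2,4,6} D(V)={3,4,5,8}: no change
Constraint 3 (Z != V) on D(Z)={2,4,6} D(V)={3,4,5,8}: no change
Constraint 4 (V + Z = U) on D(V)={3,4,5,8} D(Z)={2,4,6} D(U)={1,3,5,6,7,8}: V {3,4,5,8}->{3,4,5}; Z {2,4,6}->{2,4}; U {1,3,5,6,7,8}->{5,6,7,8}
So after all 4 constraints: D(V) = {3,4,5}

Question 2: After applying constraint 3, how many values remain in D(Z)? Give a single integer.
Constraint 1 (Z < V) on D(Z)={2,4,6,8} D(V)={3,4,5,8}: Z {2,4,6,8}->{2,4,6}
Constraint 2 (Z < V) on D(Z)={2,4,6} D(V)={3,4,5,8}: no change
Constraint 3 (Z != V) on D(Z)={2,4,6} D(V)={3,4,5,8}: no change
So after constraint 3: D(Z)={2,4,6}, size = 3

Answer: 3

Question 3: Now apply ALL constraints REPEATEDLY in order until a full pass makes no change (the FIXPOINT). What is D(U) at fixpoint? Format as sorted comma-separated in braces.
Answer: {5,6,7,8}

Derivation:
pass 0 (initial): D(U)={1,3,5,6,7,8}
pass 1: U {1,3,5,6,7,8}->{5,6,7,8}; V {3,4,5,8}->{3,4,5}; Z {2,4,6,8}->{2,4}
pass 2: no change
Fixpoint after 2 passes: D(U) = {5,6,7,8}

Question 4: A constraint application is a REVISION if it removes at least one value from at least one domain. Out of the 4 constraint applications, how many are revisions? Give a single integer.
Constraint 1 (Z < V) on D(Z)={2,4,6,8} D(V)={3,4,5,8}: Z {2,4,6,8}->{2,4,6} => REVISION
Constraint 2 (Z < V) on D(Z)={2,4,6} D(V)={3,4,5,8}: no change => not a revision
Constraint 3 (Z != V) on D(Z)={2,4,6} D(V)={3,4,5,8}: no change => not a revision
Constraint 4 (V + Z = U) on D(V)={3,4,5,8} D(Z)={2,4,6} D(U)={1,3,5,6,7,8}: V {3,4,5,8}->{3,4,5}; Z {2,4,6}->{2,4}; U {1,3,5,6,7,8}->{5,6,7,8} => REVISION
Total revisions = 2

Answer: 2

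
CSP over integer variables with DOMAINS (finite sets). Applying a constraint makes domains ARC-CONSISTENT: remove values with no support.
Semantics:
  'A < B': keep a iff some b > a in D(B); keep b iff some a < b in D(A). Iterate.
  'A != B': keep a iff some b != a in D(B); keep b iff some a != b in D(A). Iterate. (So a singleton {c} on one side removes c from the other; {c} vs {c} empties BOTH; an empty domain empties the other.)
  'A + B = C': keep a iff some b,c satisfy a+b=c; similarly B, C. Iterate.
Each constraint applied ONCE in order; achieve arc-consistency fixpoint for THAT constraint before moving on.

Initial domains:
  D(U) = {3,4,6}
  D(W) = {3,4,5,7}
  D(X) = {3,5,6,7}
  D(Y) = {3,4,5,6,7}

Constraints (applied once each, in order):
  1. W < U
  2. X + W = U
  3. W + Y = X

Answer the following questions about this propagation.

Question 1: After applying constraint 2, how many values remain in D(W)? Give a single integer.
Constraint 1 (W < U) on D(W)={3,4,5,7} D(U)={3,4,6}: W {3,4,5,7}->{3,4,5}; U {3,4,6}->{4,6}
Constraint 2 (X + W = U) on D(X)={3,5,6,7} D(W)={3,4,5} D(U)={4,6}: X {3,5,6,7}->{3}; W {3,4,5}->{3}; U {4,6}->{6}
So after constraint 2: D(W)={3}, size = 1

Answer: 1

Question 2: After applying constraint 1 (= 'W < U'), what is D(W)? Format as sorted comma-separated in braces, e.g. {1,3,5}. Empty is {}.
Answer: {3,4,5}

Derivation:
Constraint 1 (W < U) on D(W)={3,4,5,7} D(U)={3,4,6}: W {3,4,5,7}->{3,4,5}; U {3,4,6}->{4,6}
So after constraint 1: D(W) = {3,4,5}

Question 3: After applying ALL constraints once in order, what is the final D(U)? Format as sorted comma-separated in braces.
Constraint 1 (W < U) on D(W)={3,4,5,7} D(U)={3,4,6}: W {3,4,5,7}->{3,4,5}; U {3,4,6}->{4,6}
Constraint 2 (X + W = U) on D(X)={3,5,6,7} D(W)={3,4,5} D(U)={4,6}: X {3,5,6,7}->{3}; W {3,4,5}->{3}; U {4,6}->{6}
Constraint 3 (W + Y = X) on D(W)={3} D(Y)={3,4,5,6,7} D(X)={3}: W {3}->{}; Y {3,4,5,6,7}->{}; X {3}->{}
So after all 3 constraints: D(U) = {6}

Answer: {6}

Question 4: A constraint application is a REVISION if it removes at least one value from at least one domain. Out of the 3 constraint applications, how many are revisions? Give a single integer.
Constraint 1 (W < U) on D(W)={3,4,5,7} D(U)={3,4,6}: W {3,4,5,7}->{3,4,5}; U {3,4,6}->{4,6} => REVISION
Constraint 2 (X + W = U) on D(X)={3,5,6,7} D(W)={3,4,5} D(U)={4,6}: X {3,5,6,7}->{3}; W {3,4,5}->{3}; U {4,6}->{6} => REVISION
Constraint 3 (W + Y = X) on D(W)={3} D(Y)={3,4,5,6,7} D(X)={3}: W {3}->{}; Y {3,4,5,6,7}->{}; X {3}->{} => REVISION
Total revisions = 3

Answer: 3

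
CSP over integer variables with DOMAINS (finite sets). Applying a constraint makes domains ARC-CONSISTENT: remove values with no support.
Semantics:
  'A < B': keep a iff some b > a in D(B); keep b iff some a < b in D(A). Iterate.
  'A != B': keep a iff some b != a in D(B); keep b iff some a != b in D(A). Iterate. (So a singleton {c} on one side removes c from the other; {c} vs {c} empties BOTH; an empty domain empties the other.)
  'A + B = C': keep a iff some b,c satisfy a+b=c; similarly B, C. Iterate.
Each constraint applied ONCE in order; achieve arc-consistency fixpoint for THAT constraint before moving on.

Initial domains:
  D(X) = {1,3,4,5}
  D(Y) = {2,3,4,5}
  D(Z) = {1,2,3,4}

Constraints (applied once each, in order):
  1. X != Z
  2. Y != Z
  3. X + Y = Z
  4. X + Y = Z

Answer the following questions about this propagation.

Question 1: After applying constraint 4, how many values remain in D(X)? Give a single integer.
Answer: 1

Derivation:
Constraint 1 (X != Z) on D(X)={1,3,4,5} D(Z)={1,2,3,4}: no change
Constraint 2 (Y != Z) on D(Y)={2,3,4,5} D(Z)={1,2,3,4}: no change
Constraint 3 (X + Y = Z) on D(X)={1,3,4,5} D(Y)={2,3,4,5} D(Z)={1,2,3,4}: X {1,3,4,5}->{1}; Y {2,3,4,5}->{2,3}; Z {1,2,3,4}->{3,4}
Constraint 4 (X + Y = Z) on D(X)={1} D(Y)={2,3} D(Z)={3,4}: no change
So after constraint 4: D(X)={1}, size = 1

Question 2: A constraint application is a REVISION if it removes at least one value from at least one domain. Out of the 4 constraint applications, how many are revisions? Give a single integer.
Constraint 1 (X != Z) on D(X)={1,3,4,5} D(Z)={1,2,3,4}: no change => not a revision
Constraint 2 (Y != Z) on D(Y)={2,3,4,5} D(Z)={1,2,3,4}: no change => not a revision
Constraint 3 (X + Y = Z) on D(X)={1,3,4,5} D(Y)={2,3,4,5} D(Z)={1,2,3,4}: X {1,3,4,5}->{1}; Y {2,3,4,5}->{2,3}; Z {1,2,3,4}->{3,4} => REVISION
Constraint 4 (X + Y = Z) on D(X)={1} D(Y)={2,3} D(Z)={3,4}: no change => not a revision
Total revisions = 1

Answer: 1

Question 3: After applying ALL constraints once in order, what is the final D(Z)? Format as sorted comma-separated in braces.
Constraint 1 (X != Z) on D(X)={1,3,4,5} D(Z)={1,2,3,4}: no change
Constraint 2 (Y != Z) on D(Y)={2,3,4,5} D(Z)={1,2,3,4}: no change
Constraint 3 (X + Y = Z) on D(X)={1,3,4,5} D(Y)={2,3,4,5} D(Z)={1,2,3,4}: X {1,3,4,5}->{1}; Y {2,3,4,5}->{2,3}; Z {1,2,3,4}->{3,4}
Constraint 4 (X + Y = Z) on D(X)={1} D(Y)={2,3} D(Z)={3,4}: no change
So after all 4 constraints: D(Z) = {3,4}

Answer: {3,4}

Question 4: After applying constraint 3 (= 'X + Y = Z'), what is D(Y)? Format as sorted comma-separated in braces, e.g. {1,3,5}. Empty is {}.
Answer: {2,3}

Derivation:
Constraint 1 (X != Z) on D(X)={1,3,4,5} D(Z)={1,2,3,4}: no change
Constraint 2 (Y != Z) on D(Y)={2,3,4,5} D(Z)={1,2,3,4}: no change
Constraint 3 (X + Y = Z) on D(X)={1,3,4,5} D(Y)={2,3,4,5} D(Z)={1,2,3,4}: X {1,3,4,5}->{1}; Y {2,3,4,5}->{2,3}; Z {1,2,3,4}->{3,4}
So after constraint 3: D(Y) = {2,3}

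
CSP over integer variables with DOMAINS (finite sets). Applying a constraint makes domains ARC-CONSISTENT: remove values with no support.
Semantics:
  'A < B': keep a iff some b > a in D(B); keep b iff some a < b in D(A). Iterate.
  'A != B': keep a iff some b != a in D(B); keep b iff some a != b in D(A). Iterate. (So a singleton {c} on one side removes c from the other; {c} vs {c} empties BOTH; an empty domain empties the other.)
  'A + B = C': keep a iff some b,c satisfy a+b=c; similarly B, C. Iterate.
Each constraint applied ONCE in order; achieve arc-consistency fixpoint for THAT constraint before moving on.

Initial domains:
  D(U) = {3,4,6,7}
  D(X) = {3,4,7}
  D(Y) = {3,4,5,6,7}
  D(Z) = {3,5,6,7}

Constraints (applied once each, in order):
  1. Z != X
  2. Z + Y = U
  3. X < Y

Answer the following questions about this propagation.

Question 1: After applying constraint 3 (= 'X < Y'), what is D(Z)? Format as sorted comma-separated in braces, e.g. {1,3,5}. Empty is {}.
Answer: {3}

Derivation:
Constraint 1 (Z != X) on D(Z)={3,5,6,7} D(X)={3,4,7}: no change
Constraint 2 (Z + Y = U) on D(Z)={3,5,6,7} D(Y)={3,4,5,6,7} D(U)={3,4,6,7}: Z {3,5,6,7}->{3}; Y {3,4,5,6,7}->{3,4}; U {3,4,6,7}->{6,7}
Constraint 3 (X < Y) on D(X)={3,4,7} D(Y)={3,4}: X {3,4,7}->{3}; Y {3,4}->{4}
So after constraint 3: D(Z) = {3}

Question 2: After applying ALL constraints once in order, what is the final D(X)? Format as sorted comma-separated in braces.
Constraint 1 (Z != X) on D(Z)={3,5,6,7} D(X)={3,4,7}: no change
Constraint 2 (Z + Y = U) on D(Z)={3,5,6,7} D(Y)={3,4,5,6,7} D(U)={3,4,6,7}: Z {3,5,6,7}->{3}; Y {3,4,5,6,7}->{3,4}; U {3,4,6,7}->{6,7}
Constraint 3 (X < Y) on D(X)={3,4,7} D(Y)={3,4}: X {3,4,7}->{3}; Y {3,4}->{4}
So after all 3 constraints: D(X) = {3}

Answer: {3}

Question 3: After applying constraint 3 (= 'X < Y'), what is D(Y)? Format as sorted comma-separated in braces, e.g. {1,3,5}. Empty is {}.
Answer: {4}

Derivation:
Constraint 1 (Z != X) on D(Z)={3,5,6,7} D(X)={3,4,7}: no change
Constraint 2 (Z + Y = U) on D(Z)={3,5,6,7} D(Y)={3,4,5,6,7} D(U)={3,4,6,7}: Z {3,5,6,7}->{3}; Y {3,4,5,6,7}->{3,4}; U {3,4,6,7}->{6,7}
Constraint 3 (X < Y) on D(X)={3,4,7} D(Y)={3,4}: X {3,4,7}->{3}; Y {3,4}->{4}
So after constraint 3: D(Y) = {4}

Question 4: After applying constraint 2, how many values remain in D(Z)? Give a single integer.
Answer: 1

Derivation:
Constraint 1 (Z != X) on D(Z)={3,5,6,7} D(X)={3,4,7}: no change
Constraint 2 (Z + Y = U) on D(Z)={3,5,6,7} D(Y)={3,4,5,6,7} D(U)={3,4,6,7}: Z {3,5,6,7}->{3}; Y {3,4,5,6,7}->{3,4}; U {3,4,6,7}->{6,7}
So after constraint 2: D(Z)={3}, size = 1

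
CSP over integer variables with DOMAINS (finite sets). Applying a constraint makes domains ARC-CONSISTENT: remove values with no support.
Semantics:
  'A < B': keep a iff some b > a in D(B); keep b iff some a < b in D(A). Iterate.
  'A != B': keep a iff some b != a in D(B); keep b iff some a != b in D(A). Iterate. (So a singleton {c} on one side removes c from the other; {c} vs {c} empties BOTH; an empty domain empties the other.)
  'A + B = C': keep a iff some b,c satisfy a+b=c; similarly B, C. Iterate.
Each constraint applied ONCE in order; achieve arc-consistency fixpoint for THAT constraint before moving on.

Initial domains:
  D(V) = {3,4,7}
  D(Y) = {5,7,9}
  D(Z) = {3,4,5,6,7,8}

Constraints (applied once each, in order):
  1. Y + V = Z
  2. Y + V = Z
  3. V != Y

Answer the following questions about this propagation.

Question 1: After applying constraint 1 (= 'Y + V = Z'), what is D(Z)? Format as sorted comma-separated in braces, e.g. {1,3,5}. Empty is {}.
Constraint 1 (Y + V = Z) on D(Y)={5,7,9} D(V)={3,4,7} D(Z)={3,4,5,6,7,8}: Y {5,7,9}->{5}; V {3,4,7}->{3}; Z {3,4,5,6,7,8}->{8}
So after constraint 1: D(Z) = {8}

Answer: {8}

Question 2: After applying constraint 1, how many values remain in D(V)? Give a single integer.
Constraint 1 (Y + V = Z) on D(Y)={5,7,9} D(V)={3,4,7} D(Z)={3,4,5,6,7,8}: Y {5,7,9}->{5}; V {3,4,7}->{3}; Z {3,4,5,6,7,8}->{8}
So after constraint 1: D(V)={3}, size = 1

Answer: 1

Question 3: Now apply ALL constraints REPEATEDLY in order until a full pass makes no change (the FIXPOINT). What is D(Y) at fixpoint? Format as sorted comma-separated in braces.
Answer: {5}

Derivation:
pass 0 (initial): D(Y)={5,7,9}
pass 1: V {3,4,7}->{3}; Y {5,7,9}->{5}; Z {3,4,5,6,7,8}->{8}
pass 2: no change
Fixpoint after 2 passes: D(Y) = {5}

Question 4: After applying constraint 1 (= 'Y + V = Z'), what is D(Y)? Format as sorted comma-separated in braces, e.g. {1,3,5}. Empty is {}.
Answer: {5}

Derivation:
Constraint 1 (Y + V = Z) on D(Y)={5,7,9} D(V)={3,4,7} D(Z)={3,4,5,6,7,8}: Y {5,7,9}->{5}; V {3,4,7}->{3}; Z {3,4,5,6,7,8}->{8}
So after constraint 1: D(Y) = {5}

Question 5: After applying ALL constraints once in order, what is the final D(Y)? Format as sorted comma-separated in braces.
Constraint 1 (Y + V = Z) on D(Y)={5,7,9} D(V)={3,4,7} D(Z)={3,4,5,6,7,8}: Y {5,7,9}->{5}; V {3,4,7}->{3}; Z {3,4,5,6,7,8}->{8}
Constraint 2 (Y + V = Z) on D(Y)={5} D(V)={3} D(Z)={8}: no change
Constraint 3 (V != Y) on D(V)={3} D(Y)={5}: no change
So after all 3 constraints: D(Y) = {5}

Answer: {5}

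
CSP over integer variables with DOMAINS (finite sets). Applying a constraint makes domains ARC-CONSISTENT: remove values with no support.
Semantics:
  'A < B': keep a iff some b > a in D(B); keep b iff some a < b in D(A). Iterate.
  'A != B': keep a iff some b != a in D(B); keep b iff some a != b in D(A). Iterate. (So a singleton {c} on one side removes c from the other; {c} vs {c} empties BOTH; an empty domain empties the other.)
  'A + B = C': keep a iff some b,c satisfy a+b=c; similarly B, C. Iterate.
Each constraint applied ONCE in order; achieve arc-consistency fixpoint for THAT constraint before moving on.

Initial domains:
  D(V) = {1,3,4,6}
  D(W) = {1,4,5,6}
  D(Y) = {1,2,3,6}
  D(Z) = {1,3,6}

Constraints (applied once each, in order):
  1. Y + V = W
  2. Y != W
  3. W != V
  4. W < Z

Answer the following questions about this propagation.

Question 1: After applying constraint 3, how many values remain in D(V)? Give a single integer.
Constraint 1 (Y + V = W) on D(Y)={1,2,3,6} D(V)={1,3,4,6} D(W)={1,4,5,6}: Y {1,2,3,6}->{1,2,3}; V {1,3,4,6}->{1,3,4}; W {1,4,5,6}->{4,5,6}
Constraint 2 (Y != W) on D(Y)={1,2,3} D(W)={4,5,6}: no change
Constraint 3 (W != V) on D(W)={4,5,6} D(V)={1,3,4}: no change
So after constraint 3: D(V)={1,3,4}, size = 3

Answer: 3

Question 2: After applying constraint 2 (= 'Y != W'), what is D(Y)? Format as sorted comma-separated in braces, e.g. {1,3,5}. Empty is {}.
Constraint 1 (Y + V = W) on D(Y)={1,2,3,6} D(V)={1,3,4,6} D(W)={1,4,5,6}: Y {1,2,3,6}->{1,2,3}; V {1,3,4,6}->{1,3,4}; W {1,4,5,6}->{4,5,6}
Constraint 2 (Y != W) on D(Y)={1,2,3} D(W)={4,5,6}: no change
So after constraint 2: D(Y) = {1,2,3}

Answer: {1,2,3}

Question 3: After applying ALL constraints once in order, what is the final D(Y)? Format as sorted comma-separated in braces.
Constraint 1 (Y + V = W) on D(Y)={1,2,3,6} D(V)={1,3,4,6} D(W)={1,4,5,6}: Y {1,2,3,6}->{1,2,3}; V {1,3,4,6}->{1,3,4}; W {1,4,5,6}->{4,5,6}
Constraint 2 (Y != W) on D(Y)={1,2,3} D(W)={4,5,6}: no change
Constraint 3 (W != V) on D(W)={4,5,6} D(V)={1,3,4}: no change
Constraint 4 (W < Z) on D(W)={4,5,6} D(Z)={1,3,6}: W {4,5,6}->{4,5}; Z {1,3,6}->{6}
So after all 4 constraints: D(Y) = {1,2,3}

Answer: {1,2,3}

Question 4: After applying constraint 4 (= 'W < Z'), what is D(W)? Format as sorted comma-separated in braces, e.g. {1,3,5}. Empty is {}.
Constraint 1 (Y + V = W) on D(Y)={1,2,3,6} D(V)={1,3,4,6} D(W)={1,4,5,6}: Y {1,2,3,6}->{1,2,3}; V {1,3,4,6}->{1,3,4}; W {1,4,5,6}->{4,5,6}
Constraint 2 (Y != W) on D(Y)={1,2,3} D(W)={4,5,6}: no change
Constraint 3 (W != V) on D(W)={4,5,6} D(V)={1,3,4}: no change
Constraint 4 (W < Z) on D(W)={4,5,6} D(Z)={1,3,6}: W {4,5,6}->{4,5}; Z {1,3,6}->{6}
So after constraint 4: D(W) = {4,5}

Answer: {4,5}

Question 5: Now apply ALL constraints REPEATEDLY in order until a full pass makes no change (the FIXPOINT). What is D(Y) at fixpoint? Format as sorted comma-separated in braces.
pass 0 (initial): D(Y)={1,2,3,6}
pass 1: V {1,3,4,6}->{1,3,4}; W {1,4,5,6}->{4,5}; Y {1,2,3,6}->{1,2,3}; Z {1,3,6}->{6}
pass 2: no change
Fixpoint after 2 passes: D(Y) = {1,2,3}

Answer: {1,2,3}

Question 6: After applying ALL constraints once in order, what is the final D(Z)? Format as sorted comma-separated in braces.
Answer: {6}

Derivation:
Constraint 1 (Y + V = W) on D(Y)={1,2,3,6} D(V)={1,3,4,6} D(W)={1,4,5,6}: Y {1,2,3,6}->{1,2,3}; V {1,3,4,6}->{1,3,4}; W {1,4,5,6}->{4,5,6}
Constraint 2 (Y != W) on D(Y)={1,2,3} D(W)={4,5,6}: no change
Constraint 3 (W != V) on D(W)={4,5,6} D(V)={1,3,4}: no change
Constraint 4 (W < Z) on D(W)={4,5,6} D(Z)={1,3,6}: W {4,5,6}->{4,5}; Z {1,3,6}->{6}
So after all 4 constraints: D(Z) = {6}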